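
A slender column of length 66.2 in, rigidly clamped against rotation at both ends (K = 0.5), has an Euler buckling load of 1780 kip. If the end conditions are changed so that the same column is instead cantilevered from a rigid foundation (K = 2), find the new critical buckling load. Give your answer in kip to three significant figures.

P_cr ≈ 111 kip

P_cr ∝ 1/K², so P_cr,new = P_cr,old × (K_old/K_new)² = 1780 × (0.5/2)²
= 1780 × 0.06250 = 111 kip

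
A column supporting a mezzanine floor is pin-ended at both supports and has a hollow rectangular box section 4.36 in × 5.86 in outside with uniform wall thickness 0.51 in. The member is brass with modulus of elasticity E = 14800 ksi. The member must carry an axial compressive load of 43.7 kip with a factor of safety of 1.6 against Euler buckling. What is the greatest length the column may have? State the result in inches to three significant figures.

L_max ≈ 231 in

Inner dimensions: h_i = 5.86 − 2×0.51 = 4.840 in, b_i = 4.36 − 2×0.51 = 3.340 in
Weak-axis I_min = (h_o·b_o³ − h_i·b_i³)/12 with b_o = 4.36, b_i = 3.340 in (shorter outer/inner sides).
I_min = (5.86×4.36³ − 4.840×3.340³)/12 = 25.45 in⁴
Required critical load P_cr = n·P = 1.6 × 43.7 = 69.92 kip = 6.992×10^4 lb
From P_cr = π²EI/(K·L)²:  L = (1/K)·√(π²EI/P_cr) = (1/1)·√(π²×1.48×10^7×25.45/6.992×10^4)
L = 231 in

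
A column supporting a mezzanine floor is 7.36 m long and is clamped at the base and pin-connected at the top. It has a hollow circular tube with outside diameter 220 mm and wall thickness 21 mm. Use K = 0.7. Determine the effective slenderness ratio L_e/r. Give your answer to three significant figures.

Inner diameter d_i = 220 − 2×21 = 178.0 mm
I = π(d_o⁴ − d_i⁴)/64 = π(220⁴ − 178.0⁴)/64 = 6.571×10^7 mm⁴
A = 1.313×10^4 mm²;  r_min = √(I/A) = √(6.571×10^7/1.313×10^4) = 70.75 mm
L_e = K·L = 0.7 × 7.36 m = 5.152 m = 5152.0 mm
λ = L_e / r_min = 5152.0 / 70.75 = 72.8

λ ≈ 72.8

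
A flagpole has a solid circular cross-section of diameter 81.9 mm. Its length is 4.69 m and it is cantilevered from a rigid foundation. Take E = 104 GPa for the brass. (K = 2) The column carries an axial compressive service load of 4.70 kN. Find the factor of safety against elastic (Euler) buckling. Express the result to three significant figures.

n ≈ 5.48

I = πd⁴/64 = π×81.9⁴/64 = 2.209×10^6 mm⁴
I = 2.209×10^6 mm⁴ = 2.209×10^-6 m⁴
Effective length L_e = K·L = 2 × 4.69 = 9.380 m
P_cr = π²EI / L_e² = π² × 104×10⁹ × 2.209×10^-6 / 9.380² = 2.577×10^4 N
Factor of safety n = P_cr / P = 25.765 / 4.70 = 5.48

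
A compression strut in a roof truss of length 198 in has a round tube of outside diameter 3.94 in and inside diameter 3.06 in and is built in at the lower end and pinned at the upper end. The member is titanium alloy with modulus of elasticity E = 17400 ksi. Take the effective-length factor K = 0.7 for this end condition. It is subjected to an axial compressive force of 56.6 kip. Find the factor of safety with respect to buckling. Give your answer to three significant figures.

n ≈ 1.19

d_o = 3.94 in, d_i = 3.06 in
I = π(d_o⁴ − d_i⁴)/64 = π(3.94⁴ − 3.060⁴)/64 = 7.525 in⁴
Effective length L_e = K·L = 0.7 × 198 = 138.6 in
P_cr = π²EI / L_e² = π² × 17400×10³ × 7.525 / 138.6² = 6.727×10^4 lb
Factor of safety n = P_cr / P = 67.274 / 56.6 = 1.19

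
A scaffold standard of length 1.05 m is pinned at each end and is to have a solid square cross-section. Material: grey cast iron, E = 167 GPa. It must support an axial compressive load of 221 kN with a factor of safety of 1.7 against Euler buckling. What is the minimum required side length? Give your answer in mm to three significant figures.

Required P_cr = n·P = 1.7 × 221 = 375.7 kN
L_e = K·L = 1 × 1.05 = 1.050 m
Required I = P_cr·L_e²/(π²E) = 3.757×10^5 × 1.050² / (π² × 1.67×10^11) = 2.513×10^-7 m⁴
I_req = 2.513×10^5 mm⁴
Solid square: I = a⁴/12  ⇒  a = (12I)^(1/4) = (12×2.513×10^5)^(1/4) = 41.7 mm

a ≈ 41.7 mm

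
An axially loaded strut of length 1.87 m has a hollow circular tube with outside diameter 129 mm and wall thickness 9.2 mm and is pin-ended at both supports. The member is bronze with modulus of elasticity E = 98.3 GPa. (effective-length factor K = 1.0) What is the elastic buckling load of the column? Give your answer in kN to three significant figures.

P_cr ≈ 1730 kN

Inner diameter d_i = 129 − 2×9.2 = 110.6 mm
I = π(d_o⁴ − d_i⁴)/64 = π(129⁴ − 110.6⁴)/64 = 6.248×10^6 mm⁴
I = 6.248×10^6 mm⁴ = 6.248×10^-6 m⁴
Effective length L_e = K·L = 1 × 1.87 = 1.870 m
P_cr = π²EI / L_e² = π² × 98.3×10⁹ × 6.248×10^-6 / 1.870² = 1.734×10^6 N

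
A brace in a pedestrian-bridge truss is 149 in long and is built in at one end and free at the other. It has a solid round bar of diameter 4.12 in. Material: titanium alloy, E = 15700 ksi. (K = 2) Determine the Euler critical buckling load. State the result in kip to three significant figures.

I = πd⁴/64 = π×4.12⁴/64 = 14.14 in⁴
Effective length L_e = K·L = 2 × 149 = 298.0 in
P_cr = π²EI / L_e² = π² × 15700×10³ × 14.14 / 298.0² = 2.468×10^4 lb

P_cr ≈ 24.7 kip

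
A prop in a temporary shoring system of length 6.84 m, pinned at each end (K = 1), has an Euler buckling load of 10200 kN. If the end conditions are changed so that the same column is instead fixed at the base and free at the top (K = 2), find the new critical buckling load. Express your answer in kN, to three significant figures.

P_cr ∝ 1/K², so P_cr,new = P_cr,old × (K_old/K_new)² = 10200 × (1/2)²
= 10200 × 0.2500 = 2550 kN

P_cr ≈ 2550 kN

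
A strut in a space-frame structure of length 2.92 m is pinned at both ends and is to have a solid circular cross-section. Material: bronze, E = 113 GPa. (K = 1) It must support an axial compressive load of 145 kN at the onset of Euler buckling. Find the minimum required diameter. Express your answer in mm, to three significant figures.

L_e = K·L = 1 × 2.92 = 2.920 m
Required I = P_cr·L_e²/(π²E) = 1.450×10^5 × 2.920² / (π² × 1.13×10^11) = 1.109×10^-6 m⁴
I_req = 1.109×10^6 mm⁴
Solid circle: I = πd⁴/64  ⇒  d = (64I/π)^(1/4) = (64×1.109×10^6/π)^(1/4) = 68.9 mm

d ≈ 68.9 mm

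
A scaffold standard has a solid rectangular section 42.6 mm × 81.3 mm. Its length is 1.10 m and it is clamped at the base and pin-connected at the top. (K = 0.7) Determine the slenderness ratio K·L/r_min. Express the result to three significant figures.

Buckling occurs about the weak axis: I_min = h·b³/12 with b = 42.6 mm (the shorter side).
I_min = 81.3×42.6³/12 = 5.238×10^5 mm⁴
A = 3.463×10^3 mm²;  r_min = √(I/A) = √(5.238×10^5/3.463×10^3) = 12.30 mm
L_e = K·L = 0.7 × 1.10 m = 0.7700 m = 770.00 mm
λ = L_e / r_min = 770.00 / 12.30 = 62.6

λ ≈ 62.6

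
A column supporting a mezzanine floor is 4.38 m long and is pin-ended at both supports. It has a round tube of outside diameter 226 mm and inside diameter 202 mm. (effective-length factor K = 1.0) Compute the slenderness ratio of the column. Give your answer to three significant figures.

d_o = 226 mm, d_i = 202 mm
I = π(d_o⁴ − d_i⁴)/64 = π(226⁴ − 202.0⁴)/64 = 4.633×10^7 mm⁴
A = 8.068×10^3 mm²;  r_min = √(I/A) = √(4.633×10^7/8.068×10^3) = 75.78 mm
L_e = K·L = 1 × 4.38 m = 4.380 m = 4380.0 mm
λ = L_e / r_min = 4380.0 / 75.78 = 57.8

λ ≈ 57.8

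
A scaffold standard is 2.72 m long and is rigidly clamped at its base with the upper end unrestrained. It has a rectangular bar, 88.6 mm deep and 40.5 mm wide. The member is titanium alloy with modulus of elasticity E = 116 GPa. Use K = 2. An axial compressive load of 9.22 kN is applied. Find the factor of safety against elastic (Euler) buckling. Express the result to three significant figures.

Buckling occurs about the weak axis: I_min = h·b³/12 with b = 40.5 mm (the shorter side).
I_min = 88.6×40.5³/12 = 4.905×10^5 mm⁴
I = 4.905×10^5 mm⁴ = 4.905×10^-7 m⁴
Effective length L_e = K·L = 2 × 2.72 = 5.440 m
P_cr = π²EI / L_e² = π² × 116×10⁹ × 4.905×10^-7 / 5.440² = 1.897×10^4 N
Factor of safety n = P_cr / P = 18.975 / 9.22 = 2.06

n ≈ 2.06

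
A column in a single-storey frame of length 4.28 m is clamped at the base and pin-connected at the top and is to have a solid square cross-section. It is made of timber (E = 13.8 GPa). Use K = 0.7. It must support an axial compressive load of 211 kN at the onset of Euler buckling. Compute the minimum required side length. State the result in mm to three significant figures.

L_e = K·L = 0.7 × 4.28 = 2.996 m
Required I = P_cr·L_e²/(π²E) = 2.110×10^5 × 2.996² / (π² × 1.38×10^10) = 1.391×10^-5 m⁴
I_req = 1.391×10^7 mm⁴
Solid square: I = a⁴/12  ⇒  a = (12I)^(1/4) = (12×1.391×10^7)^(1/4) = 114 mm

a ≈ 114 mm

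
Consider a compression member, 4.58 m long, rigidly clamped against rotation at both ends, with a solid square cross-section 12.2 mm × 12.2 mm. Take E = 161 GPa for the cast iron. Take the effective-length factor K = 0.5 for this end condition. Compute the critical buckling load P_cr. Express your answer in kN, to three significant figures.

I = a⁴/12 = 12.2⁴/12 = 1.846×10^3 mm⁴
I = 1.846×10^3 mm⁴ = 1.846×10^-9 m⁴
Effective length L_e = K·L = 0.5 × 4.58 = 2.290 m
P_cr = π²EI / L_e² = π² × 161×10⁹ × 1.846×10^-9 / 2.290² = 559.4 N

P_cr ≈ 0.559 kN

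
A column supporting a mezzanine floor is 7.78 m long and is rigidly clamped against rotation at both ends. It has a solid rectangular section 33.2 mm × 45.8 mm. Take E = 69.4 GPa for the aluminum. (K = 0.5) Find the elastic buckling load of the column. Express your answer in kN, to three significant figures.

P_cr ≈ 6.32 kN

Buckling occurs about the weak axis: I_min = h·b³/12 with b = 33.2 mm (the shorter side).
I_min = 45.8×33.2³/12 = 1.397×10^5 mm⁴
I = 1.397×10^5 mm⁴ = 1.397×10^-7 m⁴
Effective length L_e = K·L = 0.5 × 7.78 = 3.890 m
P_cr = π²EI / L_e² = π² × 69.4×10⁹ × 1.397×10^-7 / 3.890² = 6.322×10^3 N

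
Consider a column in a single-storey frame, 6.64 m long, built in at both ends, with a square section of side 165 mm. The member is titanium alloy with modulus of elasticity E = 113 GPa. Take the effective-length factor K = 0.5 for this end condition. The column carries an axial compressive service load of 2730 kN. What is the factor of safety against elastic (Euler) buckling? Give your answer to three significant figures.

I = a⁴/12 = 165⁴/12 = 6.177×10^7 mm⁴
I = 6.177×10^7 mm⁴ = 6.177×10^-5 m⁴
Effective length L_e = K·L = 0.5 × 6.64 = 3.320 m
P_cr = π²EI / L_e² = π² × 113×10⁹ × 6.177×10^-5 / 3.320² = 6.250×10^6 N
Factor of safety n = P_cr / P = 6249.7 / 2730 = 2.29

n ≈ 2.29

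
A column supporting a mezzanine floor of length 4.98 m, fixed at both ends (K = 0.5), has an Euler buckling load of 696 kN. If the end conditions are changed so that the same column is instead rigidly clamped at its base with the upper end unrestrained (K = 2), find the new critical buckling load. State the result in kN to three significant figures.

P_cr ∝ 1/K², so P_cr,new = P_cr,old × (K_old/K_new)² = 696 × (0.5/2)²
= 696 × 0.06250 = 43.5 kN

P_cr ≈ 43.5 kN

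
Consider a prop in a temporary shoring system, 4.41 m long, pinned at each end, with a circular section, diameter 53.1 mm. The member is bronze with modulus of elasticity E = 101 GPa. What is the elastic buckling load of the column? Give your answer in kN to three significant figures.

P_cr ≈ 20.0 kN

I = πd⁴/64 = π×53.1⁴/64 = 3.903×10^5 mm⁴
I = 3.903×10^5 mm⁴ = 3.903×10^-7 m⁴
Effective length L_e = K·L = 1 × 4.41 = 4.410 m
P_cr = π²EI / L_e² = π² × 101×10⁹ × 3.903×10^-7 / 4.410² = 2.000×10^4 N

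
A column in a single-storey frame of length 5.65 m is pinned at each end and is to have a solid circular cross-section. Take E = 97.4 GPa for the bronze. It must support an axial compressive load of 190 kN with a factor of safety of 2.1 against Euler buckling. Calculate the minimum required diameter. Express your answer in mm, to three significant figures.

Required P_cr = n·P = 2.1 × 190 = 399.0 kN
L_e = K·L = 1 × 5.65 = 5.650 m
Required I = P_cr·L_e²/(π²E) = 3.990×10^5 × 5.650² / (π² × 9.74×10^10) = 1.325×10^-5 m⁴
I_req = 1.325×10^7 mm⁴
Solid circle: I = πd⁴/64  ⇒  d = (64I/π)^(1/4) = (64×1.325×10^7/π)^(1/4) = 128 mm

d ≈ 128 mm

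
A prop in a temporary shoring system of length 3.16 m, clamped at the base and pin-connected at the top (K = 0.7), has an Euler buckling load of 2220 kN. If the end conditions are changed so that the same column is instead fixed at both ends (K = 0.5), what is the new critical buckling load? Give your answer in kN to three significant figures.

P_cr ∝ 1/K², so P_cr,new = P_cr,old × (K_old/K_new)² = 2220 × (0.7/0.5)²
= 2220 × 1.960 = 4350 kN

P_cr ≈ 4350 kN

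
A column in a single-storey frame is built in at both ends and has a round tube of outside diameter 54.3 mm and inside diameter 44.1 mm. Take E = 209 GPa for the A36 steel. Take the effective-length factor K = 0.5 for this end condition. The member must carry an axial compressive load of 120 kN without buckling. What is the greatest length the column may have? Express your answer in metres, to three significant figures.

d_o = 54.3 mm, d_i = 44.1 mm
I = π(d_o⁴ − d_i⁴)/64 = π(54.3⁴ − 44.10⁴)/64 = 2.411×10^5 mm⁴
I = 2.411×10^-7 m⁴
At the buckling limit P_cr = P = 1.200×10^5 N
From P_cr = π²EI/(K·L)²:  L = (1/K)·√(π²EI/P_cr) = (1/0.5)·√(π²×2.09×10^11×2.411×10^-7/1.200×10^5)
L = 4.07 m

L_max ≈ 4.07 m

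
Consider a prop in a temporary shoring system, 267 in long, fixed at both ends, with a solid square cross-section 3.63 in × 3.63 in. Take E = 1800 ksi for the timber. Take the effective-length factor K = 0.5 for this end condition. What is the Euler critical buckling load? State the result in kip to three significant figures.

P_cr ≈ 14.4 kip

I = a⁴/12 = 3.63⁴/12 = 14.47 in⁴
Effective length L_e = K·L = 0.5 × 267 = 133.5 in
P_cr = π²EI / L_e² = π² × 1800×10³ × 14.47 / 133.5² = 1.442×10^4 lb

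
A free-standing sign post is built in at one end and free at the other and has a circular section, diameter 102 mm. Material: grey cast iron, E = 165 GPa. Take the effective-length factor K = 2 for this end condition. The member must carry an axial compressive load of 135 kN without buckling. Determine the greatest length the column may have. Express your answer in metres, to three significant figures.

L_max ≈ 4.00 m

I = πd⁴/64 = π×102⁴/64 = 5.313×10^6 mm⁴
I = 5.313×10^-6 m⁴
At the buckling limit P_cr = P = 1.350×10^5 N
From P_cr = π²EI/(K·L)²:  L = (1/K)·√(π²EI/P_cr) = (1/2)·√(π²×1.65×10^11×5.313×10^-6/1.350×10^5)
L = 4.00 m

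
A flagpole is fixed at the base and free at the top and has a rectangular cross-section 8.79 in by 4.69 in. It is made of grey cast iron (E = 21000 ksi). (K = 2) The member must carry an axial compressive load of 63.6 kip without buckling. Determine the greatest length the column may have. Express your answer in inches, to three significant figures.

L_max ≈ 248 in

Buckling occurs about the weak axis: I_min = h·b³/12 with b = 4.69 in (the shorter side).
I_min = 8.79×4.69³/12 = 75.57 in⁴
At the buckling limit P_cr = P = 6.360×10^4 lb
From P_cr = π²EI/(K·L)²:  L = (1/K)·√(π²EI/P_cr) = (1/2)·√(π²×2.10×10^7×75.57/6.360×10^4)
L = 248 in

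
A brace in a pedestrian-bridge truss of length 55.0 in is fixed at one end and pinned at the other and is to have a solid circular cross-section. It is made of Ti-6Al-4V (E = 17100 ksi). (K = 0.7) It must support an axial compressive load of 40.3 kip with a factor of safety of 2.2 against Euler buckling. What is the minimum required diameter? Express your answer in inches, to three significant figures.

d ≈ 2.00 in

Required P_cr = n·P = 2.2 × 40.3 = 88.66 kip
L_e = K·L = 0.7 × 55.0 = 38.50 in
Required I = P_cr·L_e²/(π²E) = 8.866×10^4 × 38.50² / (π² × 1.71×10^7) = 0.7787 in⁴
Solid circle: I = πd⁴/64  ⇒  d = (64I/π)^(1/4) = (64×0.7787/π)^(1/4) = 2.00 in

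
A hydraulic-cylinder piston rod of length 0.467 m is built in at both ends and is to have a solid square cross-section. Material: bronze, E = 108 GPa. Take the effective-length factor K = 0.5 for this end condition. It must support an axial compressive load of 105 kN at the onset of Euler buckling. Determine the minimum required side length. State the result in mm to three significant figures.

a ≈ 15.9 mm

L_e = K·L = 0.5 × 0.467 = 0.2335 m
Required I = P_cr·L_e²/(π²E) = 1.050×10^5 × 0.2335² / (π² × 1.08×10^11) = 5.371×10^-9 m⁴
I_req = 5.371×10^3 mm⁴
Solid square: I = a⁴/12  ⇒  a = (12I)^(1/4) = (12×5.371×10^3)^(1/4) = 15.9 mm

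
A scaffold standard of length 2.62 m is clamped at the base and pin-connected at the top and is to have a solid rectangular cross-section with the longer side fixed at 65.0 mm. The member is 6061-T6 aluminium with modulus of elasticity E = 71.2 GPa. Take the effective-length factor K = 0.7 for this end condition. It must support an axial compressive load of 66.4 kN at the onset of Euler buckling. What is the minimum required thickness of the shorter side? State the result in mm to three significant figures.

L_e = K·L = 0.7 × 2.62 = 1.834 m
Required I = P_cr·L_e²/(π²E) = 6.640×10^4 × 1.834² / (π² × 7.12×10^10) = 3.178×10^-7 m⁴
I_req = 3.178×10^5 mm⁴
Rectangle, weak axis: I_min = h·b³/12 with h = 65.0 mm fixed  ⇒  b = (12I/h)^(1/3) = 38.9 mm

b ≈ 38.9 mm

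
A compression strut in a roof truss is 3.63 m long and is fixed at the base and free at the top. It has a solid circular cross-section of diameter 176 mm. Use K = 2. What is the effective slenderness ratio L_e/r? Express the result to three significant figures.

λ ≈ 165

I = πd⁴/64 = π×176⁴/64 = 4.710×10^7 mm⁴
A = 2.433×10^4 mm²;  r_min = √(I/A) = √(4.710×10^7/2.433×10^4) = 44.00 mm
L_e = K·L = 2 × 3.63 m = 7.260 m = 7260.0 mm
λ = L_e / r_min = 7260.0 / 44.00 = 165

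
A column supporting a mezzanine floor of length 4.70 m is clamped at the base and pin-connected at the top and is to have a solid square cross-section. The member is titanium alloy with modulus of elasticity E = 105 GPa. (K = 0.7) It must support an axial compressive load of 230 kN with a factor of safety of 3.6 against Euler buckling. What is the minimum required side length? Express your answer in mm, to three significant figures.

a ≈ 101 mm

Required P_cr = n·P = 3.6 × 230 = 828.0 kN
L_e = K·L = 0.7 × 4.70 = 3.290 m
Required I = P_cr·L_e²/(π²E) = 8.280×10^5 × 3.290² / (π² × 1.05×10^11) = 8.648×10^-6 m⁴
I_req = 8.648×10^6 mm⁴
Solid square: I = a⁴/12  ⇒  a = (12I)^(1/4) = (12×8.648×10^6)^(1/4) = 101 mm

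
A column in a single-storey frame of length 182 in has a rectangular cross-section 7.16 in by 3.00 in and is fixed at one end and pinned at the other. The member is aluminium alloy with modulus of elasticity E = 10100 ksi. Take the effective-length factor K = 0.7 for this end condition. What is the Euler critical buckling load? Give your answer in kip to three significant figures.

P_cr ≈ 98.9 kip

Buckling occurs about the weak axis: I_min = h·b³/12 with b = 3.00 in (the shorter side).
I_min = 7.16×3.00³/12 = 16.11 in⁴
Effective length L_e = K·L = 0.7 × 182 = 127.4 in
P_cr = π²EI / L_e² = π² × 10100×10³ × 16.11 / 127.4² = 9.894×10^4 lb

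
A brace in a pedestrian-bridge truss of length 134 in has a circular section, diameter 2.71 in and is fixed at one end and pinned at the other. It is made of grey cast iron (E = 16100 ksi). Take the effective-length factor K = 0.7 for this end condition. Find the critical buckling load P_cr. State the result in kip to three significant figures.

I = πd⁴/64 = π×2.71⁴/64 = 2.648 in⁴
Effective length L_e = K·L = 0.7 × 134 = 93.80 in
P_cr = π²EI / L_e² = π² × 16100×10³ × 2.648 / 93.80² = 4.782×10^4 lb

P_cr ≈ 47.8 kip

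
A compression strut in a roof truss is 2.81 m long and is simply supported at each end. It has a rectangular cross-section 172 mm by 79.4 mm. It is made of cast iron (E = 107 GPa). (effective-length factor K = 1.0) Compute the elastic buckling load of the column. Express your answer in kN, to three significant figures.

P_cr ≈ 960 kN

Buckling occurs about the weak axis: I_min = h·b³/12 with b = 79.4 mm (the shorter side).
I_min = 172×79.4³/12 = 7.175×10^6 mm⁴
I = 7.175×10^6 mm⁴ = 7.175×10^-6 m⁴
Effective length L_e = K·L = 1 × 2.81 = 2.810 m
P_cr = π²EI / L_e² = π² × 107×10⁹ × 7.175×10^-6 / 2.810² = 9.596×10^5 N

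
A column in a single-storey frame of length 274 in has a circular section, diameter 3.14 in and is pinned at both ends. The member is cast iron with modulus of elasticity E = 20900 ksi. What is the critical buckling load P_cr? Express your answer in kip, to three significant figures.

I = πd⁴/64 = π×3.14⁴/64 = 4.772 in⁴
Effective length L_e = K·L = 1 × 274 = 274.0 in
P_cr = π²EI / L_e² = π² × 20900×10³ × 4.772 / 274.0² = 1.311×10^4 lb

P_cr ≈ 13.1 kip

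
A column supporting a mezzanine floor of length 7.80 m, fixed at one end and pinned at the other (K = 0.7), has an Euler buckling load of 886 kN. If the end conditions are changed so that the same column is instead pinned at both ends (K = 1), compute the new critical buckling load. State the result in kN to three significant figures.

P_cr ≈ 434 kN

P_cr ∝ 1/K², so P_cr,new = P_cr,old × (K_old/K_new)² = 886 × (0.7/1)²
= 886 × 0.4900 = 434 kN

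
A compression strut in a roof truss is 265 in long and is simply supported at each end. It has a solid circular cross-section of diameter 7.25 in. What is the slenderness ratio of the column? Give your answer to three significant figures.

For a solid circle r = d/4 = 7.25/4 = 1.812 in
L_e = K·L = 1 × 265 = 265.0 in
λ = L_e / r_min = 265.00 / 1.812 = 146

λ ≈ 146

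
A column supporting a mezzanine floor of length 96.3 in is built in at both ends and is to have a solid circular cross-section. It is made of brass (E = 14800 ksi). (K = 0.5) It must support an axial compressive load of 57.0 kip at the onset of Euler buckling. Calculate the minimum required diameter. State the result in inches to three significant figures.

d ≈ 2.07 in

L_e = K·L = 0.5 × 96.3 = 48.15 in
Required I = P_cr·L_e²/(π²E) = 5.700×10^4 × 48.15² / (π² × 1.48×10^7) = 0.9047 in⁴
Solid circle: I = πd⁴/64  ⇒  d = (64I/π)^(1/4) = (64×0.9047/π)^(1/4) = 2.07 in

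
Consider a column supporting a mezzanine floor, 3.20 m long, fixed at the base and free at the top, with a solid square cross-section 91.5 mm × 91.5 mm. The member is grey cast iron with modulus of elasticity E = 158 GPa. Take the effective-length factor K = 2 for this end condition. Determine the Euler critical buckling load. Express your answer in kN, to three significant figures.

P_cr ≈ 222 kN

I = a⁴/12 = 91.5⁴/12 = 5.841×10^6 mm⁴
I = 5.841×10^6 mm⁴ = 5.841×10^-6 m⁴
Effective length L_e = K·L = 2 × 3.20 = 6.400 m
P_cr = π²EI / L_e² = π² × 158×10⁹ × 5.841×10^-6 / 6.400² = 2.224×10^5 N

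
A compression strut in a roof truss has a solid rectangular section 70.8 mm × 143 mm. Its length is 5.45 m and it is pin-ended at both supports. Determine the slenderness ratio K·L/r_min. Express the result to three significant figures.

For a rectangle r_min = b/√12 = 70.8/√12 = 20.44 mm
L_e = K·L = 1 × 5.45 m = 5.450 m = 5450.0 mm
λ = L_e / r_min = 5450.0 / 20.44 = 267

λ ≈ 267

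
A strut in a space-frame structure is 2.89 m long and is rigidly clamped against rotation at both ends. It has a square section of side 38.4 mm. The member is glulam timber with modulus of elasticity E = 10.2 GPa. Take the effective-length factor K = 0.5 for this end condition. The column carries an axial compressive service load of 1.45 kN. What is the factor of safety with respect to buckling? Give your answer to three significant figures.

n ≈ 6.02

I = a⁴/12 = 38.4⁴/12 = 1.812×10^5 mm⁴
I = 1.812×10^5 mm⁴ = 1.812×10^-7 m⁴
Effective length L_e = K·L = 0.5 × 2.89 = 1.445 m
P_cr = π²EI / L_e² = π² × 10.2×10⁹ × 1.812×10^-7 / 1.445² = 8.736×10^3 N
Factor of safety n = P_cr / P = 8.7359 / 1.45 = 6.02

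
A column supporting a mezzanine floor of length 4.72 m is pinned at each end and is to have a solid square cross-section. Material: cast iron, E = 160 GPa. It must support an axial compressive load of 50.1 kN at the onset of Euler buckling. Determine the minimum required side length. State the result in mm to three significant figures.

L_e = K·L = 1 × 4.72 = 4.720 m
Required I = P_cr·L_e²/(π²E) = 5.010×10^4 × 4.720² / (π² × 1.60×10^11) = 7.068×10^-7 m⁴
I_req = 7.068×10^5 mm⁴
Solid square: I = a⁴/12  ⇒  a = (12I)^(1/4) = (12×7.068×10^5)^(1/4) = 54.0 mm

a ≈ 54.0 mm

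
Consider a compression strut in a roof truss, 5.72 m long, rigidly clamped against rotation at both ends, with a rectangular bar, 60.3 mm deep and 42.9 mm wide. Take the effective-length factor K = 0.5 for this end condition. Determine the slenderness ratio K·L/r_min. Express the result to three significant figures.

For a rectangle r_min = b/√12 = 42.9/√12 = 12.38 mm
L_e = K·L = 0.5 × 5.72 m = 2.860 m = 2860.0 mm
λ = L_e / r_min = 2860.0 / 12.38 = 231

λ ≈ 231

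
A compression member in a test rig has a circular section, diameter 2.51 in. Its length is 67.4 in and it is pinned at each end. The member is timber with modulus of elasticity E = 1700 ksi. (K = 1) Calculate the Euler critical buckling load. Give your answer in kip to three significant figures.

P_cr ≈ 7.20 kip

I = πd⁴/64 = π×2.51⁴/64 = 1.948 in⁴
Effective length L_e = K·L = 1 × 67.4 = 67.40 in
P_cr = π²EI / L_e² = π² × 1700×10³ × 1.948 / 67.40² = 7.196×10^3 lb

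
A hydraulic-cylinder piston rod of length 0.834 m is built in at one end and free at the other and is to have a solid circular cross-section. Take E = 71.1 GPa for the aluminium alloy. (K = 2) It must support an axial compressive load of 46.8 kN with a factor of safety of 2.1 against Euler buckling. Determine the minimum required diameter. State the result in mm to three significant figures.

Required P_cr = n·P = 2.1 × 46.8 = 98.28 kN
L_e = K·L = 2 × 0.834 = 1.668 m
Required I = P_cr·L_e²/(π²E) = 9.828×10^4 × 1.668² / (π² × 7.11×10^10) = 3.897×10^-7 m⁴
I_req = 3.897×10^5 mm⁴
Solid circle: I = πd⁴/64  ⇒  d = (64I/π)^(1/4) = (64×3.897×10^5/π)^(1/4) = 53.1 mm

d ≈ 53.1 mm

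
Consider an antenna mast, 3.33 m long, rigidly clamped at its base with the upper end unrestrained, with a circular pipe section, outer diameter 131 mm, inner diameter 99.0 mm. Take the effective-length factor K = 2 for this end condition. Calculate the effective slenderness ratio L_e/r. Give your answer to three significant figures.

d_o = 131 mm, d_i = 99.0 mm
I = π(d_o⁴ − d_i⁴)/64 = π(131⁴ − 99.00⁴)/64 = 9.741×10^6 mm⁴
A = 5.781×10^3 mm²;  r_min = √(I/A) = √(9.741×10^6/5.781×10^3) = 41.05 mm
L_e = K·L = 2 × 3.33 m = 6.660 m = 6660.0 mm
λ = L_e / r_min = 6660.0 / 41.05 = 162

λ ≈ 162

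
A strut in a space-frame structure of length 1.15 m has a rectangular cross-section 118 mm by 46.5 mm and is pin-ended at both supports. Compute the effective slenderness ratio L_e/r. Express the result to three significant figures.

λ ≈ 85.7

Buckling occurs about the weak axis: I_min = h·b³/12 with b = 46.5 mm (the shorter side).
I_min = 118×46.5³/12 = 9.887×10^5 mm⁴
A = 5.487×10^3 mm²;  r_min = √(I/A) = √(9.887×10^5/5.487×10^3) = 13.42 mm
L_e = K·L = 1 × 1.15 m = 1.150 m = 1150.0 mm
λ = L_e / r_min = 1150.0 / 13.42 = 85.7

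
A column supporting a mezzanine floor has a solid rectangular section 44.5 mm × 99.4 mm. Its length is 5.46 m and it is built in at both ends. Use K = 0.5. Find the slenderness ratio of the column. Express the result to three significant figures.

λ ≈ 213

Buckling occurs about the weak axis: I_min = h·b³/12 with b = 44.5 mm (the shorter side).
I_min = 99.4×44.5³/12 = 7.299×10^5 mm⁴
A = 4.423×10^3 mm²;  r_min = √(I/A) = √(7.299×10^5/4.423×10^3) = 12.85 mm
L_e = K·L = 0.5 × 5.46 m = 2.730 m = 2730.0 mm
λ = L_e / r_min = 2730.0 / 12.85 = 213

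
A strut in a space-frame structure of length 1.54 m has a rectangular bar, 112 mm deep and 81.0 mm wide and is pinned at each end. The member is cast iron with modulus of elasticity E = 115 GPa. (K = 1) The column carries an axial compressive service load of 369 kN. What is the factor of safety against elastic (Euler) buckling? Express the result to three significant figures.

n ≈ 6.43

Buckling occurs about the weak axis: I_min = h·b³/12 with b = 81.0 mm (the shorter side).
I_min = 112×81.0³/12 = 4.960×10^6 mm⁴
I = 4.960×10^6 mm⁴ = 4.960×10^-6 m⁴
Effective length L_e = K·L = 1 × 1.54 = 1.540 m
P_cr = π²EI / L_e² = π² × 115×10⁹ × 4.960×10^-6 / 1.540² = 2.374×10^6 N
Factor of safety n = P_cr / P = 2373.8 / 369 = 6.43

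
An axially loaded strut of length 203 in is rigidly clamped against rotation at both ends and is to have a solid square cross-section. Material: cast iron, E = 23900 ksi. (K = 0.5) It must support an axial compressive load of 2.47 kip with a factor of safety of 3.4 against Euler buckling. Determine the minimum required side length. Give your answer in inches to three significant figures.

Required P_cr = n·P = 3.4 × 2.47 = 8.398 kip
L_e = K·L = 0.5 × 203 = 101.5 in
Required I = P_cr·L_e²/(π²E) = 8.398×10^3 × 101.5² / (π² × 2.39×10^7) = 0.3668 in⁴
Solid square: I = a⁴/12  ⇒  a = (12I)^(1/4) = (12×0.3668)^(1/4) = 1.45 in

a ≈ 1.45 in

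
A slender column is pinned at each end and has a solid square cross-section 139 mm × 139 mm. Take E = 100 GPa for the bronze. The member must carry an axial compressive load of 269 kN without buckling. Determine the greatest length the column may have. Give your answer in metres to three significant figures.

L_max ≈ 10.7 m

I = a⁴/12 = 139⁴/12 = 3.111×10^7 mm⁴
I = 3.111×10^-5 m⁴
At the buckling limit P_cr = P = 2.690×10^5 N
From P_cr = π²EI/(K·L)²:  L = (1/K)·√(π²EI/P_cr) = (1/1)·√(π²×1.00×10^11×3.111×10^-5/2.690×10^5)
L = 10.7 m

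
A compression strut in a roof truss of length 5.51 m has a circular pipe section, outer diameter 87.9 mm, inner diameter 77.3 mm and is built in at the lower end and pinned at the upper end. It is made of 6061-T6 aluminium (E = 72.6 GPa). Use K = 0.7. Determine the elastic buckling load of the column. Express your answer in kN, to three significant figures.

P_cr ≈ 56.7 kN

d_o = 87.9 mm, d_i = 77.3 mm
I = π(d_o⁴ − d_i⁴)/64 = π(87.9⁴ − 77.30⁴)/64 = 1.178×10^6 mm⁴
I = 1.178×10^6 mm⁴ = 1.178×10^-6 m⁴
Effective length L_e = K·L = 0.7 × 5.51 = 3.857 m
P_cr = π²EI / L_e² = π² × 72.6×10⁹ × 1.178×10^-6 / 3.857² = 5.673×10^4 N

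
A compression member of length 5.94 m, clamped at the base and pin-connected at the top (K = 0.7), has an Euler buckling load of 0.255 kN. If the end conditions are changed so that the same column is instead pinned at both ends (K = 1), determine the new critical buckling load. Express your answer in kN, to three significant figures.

P_cr ≈ 0.125 kN

P_cr ∝ 1/K², so P_cr,new = P_cr,old × (K_old/K_new)² = 0.255 × (0.7/1)²
= 0.255 × 0.4900 = 0.125 kN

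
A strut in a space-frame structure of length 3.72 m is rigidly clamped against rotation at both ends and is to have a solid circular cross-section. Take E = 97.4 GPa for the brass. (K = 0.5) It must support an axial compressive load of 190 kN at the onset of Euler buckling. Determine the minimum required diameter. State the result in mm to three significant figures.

d ≈ 61.1 mm

L_e = K·L = 0.5 × 3.72 = 1.860 m
Required I = P_cr·L_e²/(π²E) = 1.900×10^5 × 1.860² / (π² × 9.74×10^10) = 6.838×10^-7 m⁴
I_req = 6.838×10^5 mm⁴
Solid circle: I = πd⁴/64  ⇒  d = (64I/π)^(1/4) = (64×6.838×10^5/π)^(1/4) = 61.1 mm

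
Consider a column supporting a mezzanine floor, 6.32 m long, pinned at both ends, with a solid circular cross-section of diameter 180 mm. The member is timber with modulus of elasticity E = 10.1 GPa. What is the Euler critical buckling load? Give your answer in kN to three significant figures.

P_cr ≈ 129 kN

I = πd⁴/64 = π×180⁴/64 = 5.153×10^7 mm⁴
I = 5.153×10^7 mm⁴ = 5.153×10^-5 m⁴
Effective length L_e = K·L = 1 × 6.32 = 6.320 m
P_cr = π²EI / L_e² = π² × 10.1×10⁹ × 5.153×10^-5 / 6.320² = 1.286×10^5 N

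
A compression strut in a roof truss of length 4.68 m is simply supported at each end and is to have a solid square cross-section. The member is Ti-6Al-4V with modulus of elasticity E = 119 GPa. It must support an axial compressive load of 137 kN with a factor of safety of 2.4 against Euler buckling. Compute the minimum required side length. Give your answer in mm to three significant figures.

Required P_cr = n·P = 2.4 × 137 = 328.8 kN
L_e = K·L = 1 × 4.68 = 4.680 m
Required I = P_cr·L_e²/(π²E) = 3.288×10^5 × 4.680² / (π² × 1.19×10^11) = 6.132×10^-6 m⁴
I_req = 6.132×10^6 mm⁴
Solid square: I = a⁴/12  ⇒  a = (12I)^(1/4) = (12×6.132×10^6)^(1/4) = 92.6 mm

a ≈ 92.6 mm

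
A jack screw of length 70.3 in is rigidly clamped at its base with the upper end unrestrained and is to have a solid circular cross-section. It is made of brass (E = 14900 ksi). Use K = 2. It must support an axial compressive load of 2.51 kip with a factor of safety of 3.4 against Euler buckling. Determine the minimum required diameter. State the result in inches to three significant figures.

d ≈ 2.20 in

Required P_cr = n·P = 3.4 × 2.51 = 8.534 kip
L_e = K·L = 2 × 70.3 = 140.6 in
Required I = P_cr·L_e²/(π²E) = 8.534×10^3 × 140.6² / (π² × 1.49×10^7) = 1.147 in⁴
Solid circle: I = πd⁴/64  ⇒  d = (64I/π)^(1/4) = (64×1.147/π)^(1/4) = 2.20 in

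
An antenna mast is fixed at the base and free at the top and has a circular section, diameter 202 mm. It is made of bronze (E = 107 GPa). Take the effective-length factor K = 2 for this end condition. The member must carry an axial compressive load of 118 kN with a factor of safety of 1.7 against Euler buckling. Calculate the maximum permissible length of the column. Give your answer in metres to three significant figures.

I = πd⁴/64 = π×202⁴/64 = 8.173×10^7 mm⁴
I = 8.173×10^-5 m⁴
Required critical load P_cr = n·P = 1.7 × 118 = 200.6 kN = 2.006×10^5 N
From P_cr = π²EI/(K·L)²:  L = (1/K)·√(π²EI/P_cr) = (1/2)·√(π²×1.07×10^11×8.173×10^-5/2.006×10^5)
L = 10.4 m

L_max ≈ 10.4 m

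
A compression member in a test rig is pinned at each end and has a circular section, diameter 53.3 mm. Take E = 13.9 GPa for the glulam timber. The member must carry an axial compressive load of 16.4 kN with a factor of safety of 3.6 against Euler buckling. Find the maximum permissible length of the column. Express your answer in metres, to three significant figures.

L_max ≈ 0.959 m

I = πd⁴/64 = π×53.3⁴/64 = 3.962×10^5 mm⁴
I = 3.962×10^-7 m⁴
Required critical load P_cr = n·P = 3.6 × 16.4 = 59.04 kN = 5.904×10^4 N
From P_cr = π²EI/(K·L)²:  L = (1/K)·√(π²EI/P_cr) = (1/1)·√(π²×1.39×10^10×3.962×10^-7/5.904×10^4)
L = 0.959 m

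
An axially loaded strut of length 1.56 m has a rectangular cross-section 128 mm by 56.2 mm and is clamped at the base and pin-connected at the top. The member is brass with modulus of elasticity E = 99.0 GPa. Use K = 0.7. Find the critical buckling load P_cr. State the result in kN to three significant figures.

Buckling occurs about the weak axis: I_min = h·b³/12 with b = 56.2 mm (the shorter side).
I_min = 128×56.2³/12 = 1.893×10^6 mm⁴
I = 1.893×10^6 mm⁴ = 1.893×10^-6 m⁴
Effective length L_e = K·L = 0.7 × 1.56 = 1.092 m
P_cr = π²EI / L_e² = π² × 99.0×10⁹ × 1.893×10^-6 / 1.092² = 1.551×10^6 N

P_cr ≈ 1550 kN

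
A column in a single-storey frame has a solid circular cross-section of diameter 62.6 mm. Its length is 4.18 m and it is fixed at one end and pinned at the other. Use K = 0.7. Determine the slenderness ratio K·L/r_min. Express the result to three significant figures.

λ ≈ 187

For a solid circle r = d/4 = 62.6/4 = 15.65 mm
L_e = K·L = 0.7 × 4.18 m = 2.926 m = 2926.0 mm
λ = L_e / r_min = 2926.0 / 15.65 = 187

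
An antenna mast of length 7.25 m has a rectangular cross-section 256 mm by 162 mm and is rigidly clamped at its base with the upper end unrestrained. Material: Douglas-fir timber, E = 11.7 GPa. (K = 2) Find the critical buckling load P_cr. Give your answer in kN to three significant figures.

Buckling occurs about the weak axis: I_min = h·b³/12 with b = 162 mm (the shorter side).
I_min = 256×162³/12 = 9.070×10^7 mm⁴
I = 9.070×10^7 mm⁴ = 9.070×10^-5 m⁴
Effective length L_e = K·L = 2 × 7.25 = 14.50 m
P_cr = π²EI / L_e² = π² × 11.7×10⁹ × 9.070×10^-5 / 14.50² = 4.981×10^4 N

P_cr ≈ 49.8 kN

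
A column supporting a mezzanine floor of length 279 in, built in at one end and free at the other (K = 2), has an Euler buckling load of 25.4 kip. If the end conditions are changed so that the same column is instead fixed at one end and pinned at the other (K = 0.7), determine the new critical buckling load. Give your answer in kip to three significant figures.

P_cr ≈ 207 kip

P_cr ∝ 1/K², so P_cr,new = P_cr,old × (K_old/K_new)² = 25.4 × (2/0.7)²
= 25.4 × 8.163 = 207 kip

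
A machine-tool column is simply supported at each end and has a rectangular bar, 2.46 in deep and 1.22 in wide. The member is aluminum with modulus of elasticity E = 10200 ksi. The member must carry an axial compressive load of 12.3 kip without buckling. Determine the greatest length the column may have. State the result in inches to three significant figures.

Buckling occurs about the weak axis: I_min = h·b³/12 with b = 1.22 in (the shorter side).
I_min = 2.46×1.22³/12 = 0.3722 in⁴
At the buckling limit P_cr = P = 1.230×10^4 lb
From P_cr = π²EI/(K·L)²:  L = (1/K)·√(π²EI/P_cr) = (1/1)·√(π²×1.02×10^7×0.3722/1.230×10^4)
L = 55.2 in

L_max ≈ 55.2 in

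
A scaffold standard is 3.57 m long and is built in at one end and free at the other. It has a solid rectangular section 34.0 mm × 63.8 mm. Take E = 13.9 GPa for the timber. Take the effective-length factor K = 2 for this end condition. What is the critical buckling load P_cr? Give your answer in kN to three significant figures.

P_cr ≈ 0.562 kN

Buckling occurs about the weak axis: I_min = h·b³/12 with b = 34.0 mm (the shorter side).
I_min = 63.8×34.0³/12 = 2.090×10^5 mm⁴
I = 2.090×10^5 mm⁴ = 2.090×10^-7 m⁴
Effective length L_e = K·L = 2 × 3.57 = 7.140 m
P_cr = π²EI / L_e² = π² × 13.9×10⁹ × 2.090×10^-7 / 7.140² = 562.3 N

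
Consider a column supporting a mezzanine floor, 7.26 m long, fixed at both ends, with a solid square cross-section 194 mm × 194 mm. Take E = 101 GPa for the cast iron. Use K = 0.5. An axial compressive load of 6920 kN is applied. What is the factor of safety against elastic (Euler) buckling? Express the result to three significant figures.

n ≈ 1.29

I = a⁴/12 = 194⁴/12 = 1.180×10^8 mm⁴
I = 1.180×10^8 mm⁴ = 1.180×10^-4 m⁴
Effective length L_e = K·L = 0.5 × 7.26 = 3.630 m
P_cr = π²EI / L_e² = π² × 101×10⁹ × 1.180×10^-4 / 3.630² = 8.930×10^6 N
Factor of safety n = P_cr / P = 8929.6 / 6920 = 1.29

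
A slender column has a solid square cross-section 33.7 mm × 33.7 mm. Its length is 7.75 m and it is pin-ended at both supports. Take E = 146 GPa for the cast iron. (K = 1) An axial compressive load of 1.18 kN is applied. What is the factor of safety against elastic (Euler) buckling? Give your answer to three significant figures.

I = a⁴/12 = 33.7⁴/12 = 1.075×10^5 mm⁴
I = 1.075×10^5 mm⁴ = 1.075×10^-7 m⁴
Effective length L_e = K·L = 1 × 7.75 = 7.750 m
P_cr = π²EI / L_e² = π² × 146×10⁹ × 1.075×10^-7 / 7.750² = 2.579×10^3 N
Factor of safety n = P_cr / P = 2.5786 / 1.18 = 2.19

n ≈ 2.19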